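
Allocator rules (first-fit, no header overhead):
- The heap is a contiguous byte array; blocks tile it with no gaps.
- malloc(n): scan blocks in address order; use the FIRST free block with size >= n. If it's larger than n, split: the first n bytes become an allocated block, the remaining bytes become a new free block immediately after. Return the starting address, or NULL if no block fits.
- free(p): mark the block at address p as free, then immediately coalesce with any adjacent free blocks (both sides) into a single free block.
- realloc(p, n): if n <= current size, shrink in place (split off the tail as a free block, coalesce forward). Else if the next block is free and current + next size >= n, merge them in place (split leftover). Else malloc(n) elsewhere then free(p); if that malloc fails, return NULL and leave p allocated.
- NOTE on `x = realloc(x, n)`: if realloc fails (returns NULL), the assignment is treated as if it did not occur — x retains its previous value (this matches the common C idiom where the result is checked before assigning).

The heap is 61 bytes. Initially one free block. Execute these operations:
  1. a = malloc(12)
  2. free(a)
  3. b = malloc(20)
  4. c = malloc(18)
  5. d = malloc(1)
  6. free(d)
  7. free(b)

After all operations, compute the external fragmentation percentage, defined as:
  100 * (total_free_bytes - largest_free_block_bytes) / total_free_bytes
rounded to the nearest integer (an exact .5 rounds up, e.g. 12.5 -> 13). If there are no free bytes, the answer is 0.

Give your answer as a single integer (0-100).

Op 1: a = malloc(12) -> a = 0; heap: [0-11 ALLOC][12-60 FREE]
Op 2: free(a) -> (freed a); heap: [0-60 FREE]
Op 3: b = malloc(20) -> b = 0; heap: [0-19 ALLOC][20-60 FREE]
Op 4: c = malloc(18) -> c = 20; heap: [0-19 ALLOC][20-37 ALLOC][38-60 FREE]
Op 5: d = malloc(1) -> d = 38; heap: [0-19 ALLOC][20-37 ALLOC][38-38 ALLOC][39-60 FREE]
Op 6: free(d) -> (freed d); heap: [0-19 ALLOC][20-37 ALLOC][38-60 FREE]
Op 7: free(b) -> (freed b); heap: [0-19 FREE][20-37 ALLOC][38-60 FREE]
Free blocks: [20 23] total_free=43 largest=23 -> 100*(43-23)/43 = 2000/43 ≈ 46.512 -> rounds to 47

Answer: 47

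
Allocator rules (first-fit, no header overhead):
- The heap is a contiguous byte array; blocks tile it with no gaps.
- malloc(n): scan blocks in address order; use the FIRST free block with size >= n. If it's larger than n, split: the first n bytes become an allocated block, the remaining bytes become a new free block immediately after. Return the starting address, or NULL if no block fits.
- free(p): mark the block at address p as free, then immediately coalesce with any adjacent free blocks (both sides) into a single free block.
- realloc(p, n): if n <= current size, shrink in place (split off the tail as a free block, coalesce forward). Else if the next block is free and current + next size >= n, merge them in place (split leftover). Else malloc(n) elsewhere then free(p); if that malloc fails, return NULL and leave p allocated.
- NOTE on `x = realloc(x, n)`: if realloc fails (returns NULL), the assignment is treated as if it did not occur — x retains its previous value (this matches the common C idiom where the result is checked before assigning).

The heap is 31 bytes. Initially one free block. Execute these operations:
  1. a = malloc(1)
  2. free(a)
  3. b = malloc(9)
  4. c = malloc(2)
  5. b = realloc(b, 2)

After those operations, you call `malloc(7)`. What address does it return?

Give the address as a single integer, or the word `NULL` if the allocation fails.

Answer: 2

Derivation:
Op 1: a = malloc(1) -> a = 0; heap: [0-0 ALLOC][1-30 FREE]
Op 2: free(a) -> (freed a); heap: [0-30 FREE]
Op 3: b = malloc(9) -> b = 0; heap: [0-8 ALLOC][9-30 FREE]
Op 4: c = malloc(2) -> c = 9; heap: [0-8 ALLOC][9-10 ALLOC][11-30 FREE]
Op 5: b = realloc(b, 2) -> b = 0; heap: [0-1 ALLOC][2-8 FREE][9-10 ALLOC][11-30 FREE]
malloc(7): first-fit scan over [0-1 ALLOC][2-8 FREE][9-10 ALLOC][11-30 FREE] -> 2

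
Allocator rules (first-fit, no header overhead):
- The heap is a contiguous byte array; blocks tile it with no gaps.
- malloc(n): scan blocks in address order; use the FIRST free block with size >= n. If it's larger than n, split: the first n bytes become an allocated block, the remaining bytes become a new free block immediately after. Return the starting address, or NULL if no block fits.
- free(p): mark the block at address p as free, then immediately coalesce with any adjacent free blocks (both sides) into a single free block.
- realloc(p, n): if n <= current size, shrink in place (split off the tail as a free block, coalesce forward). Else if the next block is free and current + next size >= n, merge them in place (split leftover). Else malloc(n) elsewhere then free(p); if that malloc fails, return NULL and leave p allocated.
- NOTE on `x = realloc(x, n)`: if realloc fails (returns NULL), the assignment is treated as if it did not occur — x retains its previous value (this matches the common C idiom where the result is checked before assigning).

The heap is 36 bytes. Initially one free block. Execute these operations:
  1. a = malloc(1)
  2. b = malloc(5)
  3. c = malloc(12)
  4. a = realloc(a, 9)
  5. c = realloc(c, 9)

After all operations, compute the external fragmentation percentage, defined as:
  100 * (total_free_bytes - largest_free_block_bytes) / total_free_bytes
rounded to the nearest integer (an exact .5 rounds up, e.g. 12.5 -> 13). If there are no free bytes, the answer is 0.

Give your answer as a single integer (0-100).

Answer: 31

Derivation:
Op 1: a = malloc(1) -> a = 0; heap: [0-0 ALLOC][1-35 FREE]
Op 2: b = malloc(5) -> b = 1; heap: [0-0 ALLOC][1-5 ALLOC][6-35 FREE]
Op 3: c = malloc(12) -> c = 6; heap: [0-0 ALLOC][1-5 ALLOC][6-17 ALLOC][18-35 FREE]
Op 4: a = realloc(a, 9) -> a = 18; heap: [0-0 FREE][1-5 ALLOC][6-17 ALLOC][18-26 ALLOC][27-35 FREE]
Op 5: c = realloc(c, 9) -> c = 6; heap: [0-0 FREE][1-5 ALLOC][6-14 ALLOC][15-17 FREE][18-26 ALLOC][27-35 FREE]
Free blocks: [1 3 9] total_free=13 largest=9 -> 100*(13-9)/13 = 400/13 ≈ 30.769 -> rounds to 31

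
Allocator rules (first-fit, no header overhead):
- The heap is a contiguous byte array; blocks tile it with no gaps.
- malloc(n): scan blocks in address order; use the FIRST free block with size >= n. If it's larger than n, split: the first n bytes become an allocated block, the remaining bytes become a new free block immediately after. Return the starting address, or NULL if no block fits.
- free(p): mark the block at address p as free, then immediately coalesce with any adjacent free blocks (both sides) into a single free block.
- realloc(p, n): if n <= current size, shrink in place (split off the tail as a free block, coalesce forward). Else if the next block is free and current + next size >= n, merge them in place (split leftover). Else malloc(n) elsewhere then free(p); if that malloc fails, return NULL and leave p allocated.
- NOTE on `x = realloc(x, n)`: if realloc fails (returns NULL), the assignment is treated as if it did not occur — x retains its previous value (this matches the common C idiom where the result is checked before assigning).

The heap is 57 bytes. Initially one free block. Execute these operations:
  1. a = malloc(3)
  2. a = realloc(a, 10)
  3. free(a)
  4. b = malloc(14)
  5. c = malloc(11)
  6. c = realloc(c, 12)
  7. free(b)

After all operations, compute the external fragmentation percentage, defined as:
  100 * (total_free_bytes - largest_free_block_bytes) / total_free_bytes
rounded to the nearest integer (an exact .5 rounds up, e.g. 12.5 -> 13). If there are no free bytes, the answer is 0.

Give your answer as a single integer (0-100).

Answer: 31

Derivation:
Op 1: a = malloc(3) -> a = 0; heap: [0-2 ALLOC][3-56 FREE]
Op 2: a = realloc(a, 10) -> a = 0; heap: [0-9 ALLOC][10-56 FREE]
Op 3: free(a) -> (freed a); heap: [0-56 FREE]
Op 4: b = malloc(14) -> b = 0; heap: [0-13 ALLOC][14-56 FREE]
Op 5: c = malloc(11) -> c = 14; heap: [0-13 ALLOC][14-24 ALLOC][25-56 FREE]
Op 6: c = realloc(c, 12) -> c = 14; heap: [0-13 ALLOC][14-25 ALLOC][26-56 FREE]
Op 7: free(b) -> (freed b); heap: [0-13 FREE][14-25 ALLOC][26-56 FREE]
Free blocks: [14 31] total_free=45 largest=31 -> 100*(45-31)/45 = 1400/45 ≈ 31.111 -> rounds to 31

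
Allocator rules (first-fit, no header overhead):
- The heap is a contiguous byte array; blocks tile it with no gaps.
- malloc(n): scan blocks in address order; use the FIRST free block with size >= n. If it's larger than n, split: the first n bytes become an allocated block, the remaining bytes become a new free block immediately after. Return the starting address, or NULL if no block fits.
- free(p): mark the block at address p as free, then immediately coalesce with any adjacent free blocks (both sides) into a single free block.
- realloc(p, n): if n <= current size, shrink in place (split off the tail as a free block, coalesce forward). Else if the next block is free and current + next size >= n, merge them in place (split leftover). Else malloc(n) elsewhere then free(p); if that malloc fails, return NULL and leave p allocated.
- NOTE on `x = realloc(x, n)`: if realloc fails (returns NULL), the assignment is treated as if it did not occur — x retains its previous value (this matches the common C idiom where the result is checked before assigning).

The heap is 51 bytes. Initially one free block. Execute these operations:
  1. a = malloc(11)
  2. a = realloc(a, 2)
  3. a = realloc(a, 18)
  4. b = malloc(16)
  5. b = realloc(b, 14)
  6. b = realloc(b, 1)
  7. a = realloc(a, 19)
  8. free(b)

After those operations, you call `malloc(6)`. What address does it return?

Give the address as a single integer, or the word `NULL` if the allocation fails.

Op 1: a = malloc(11) -> a = 0; heap: [0-10 ALLOC][11-50 FREE]
Op 2: a = realloc(a, 2) -> a = 0; heap: [0-1 ALLOC][2-50 FREE]
Op 3: a = realloc(a, 18) -> a = 0; heap: [0-17 ALLOC][18-50 FREE]
Op 4: b = malloc(16) -> b = 18; heap: [0-17 ALLOC][18-33 ALLOC][34-50 FREE]
Op 5: b = realloc(b, 14) -> b = 18; heap: [0-17 ALLOC][18-31 ALLOC][32-50 FREE]
Op 6: b = realloc(b, 1) -> b = 18; heap: [0-17 ALLOC][18-18 ALLOC][19-50 FREE]
Op 7: a = realloc(a, 19) -> a = 19; heap: [0-17 FREE][18-18 ALLOC][19-37 ALLOC][38-50 FREE]
Op 8: free(b) -> (freed b); heap: [0-18 FREE][19-37 ALLOC][38-50 FREE]
malloc(6): first-fit scan over [0-18 FREE][19-37 ALLOC][38-50 FREE] -> 0

Answer: 0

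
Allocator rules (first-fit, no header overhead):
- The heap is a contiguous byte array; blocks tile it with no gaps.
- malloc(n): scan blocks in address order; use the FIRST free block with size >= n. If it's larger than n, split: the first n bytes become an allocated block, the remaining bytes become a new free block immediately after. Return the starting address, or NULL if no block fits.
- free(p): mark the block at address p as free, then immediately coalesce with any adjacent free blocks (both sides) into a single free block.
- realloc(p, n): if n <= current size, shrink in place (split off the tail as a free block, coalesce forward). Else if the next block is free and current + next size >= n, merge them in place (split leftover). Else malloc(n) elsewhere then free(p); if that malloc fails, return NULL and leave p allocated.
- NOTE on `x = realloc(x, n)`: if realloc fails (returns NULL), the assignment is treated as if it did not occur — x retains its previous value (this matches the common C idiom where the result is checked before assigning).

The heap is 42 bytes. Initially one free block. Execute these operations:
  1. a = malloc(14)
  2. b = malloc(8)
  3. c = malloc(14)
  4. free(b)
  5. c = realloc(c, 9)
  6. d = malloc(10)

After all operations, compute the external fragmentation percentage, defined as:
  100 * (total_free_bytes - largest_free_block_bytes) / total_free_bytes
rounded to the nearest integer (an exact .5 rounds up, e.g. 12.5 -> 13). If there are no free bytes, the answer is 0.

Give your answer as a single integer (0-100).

Answer: 11

Derivation:
Op 1: a = malloc(14) -> a = 0; heap: [0-13 ALLOC][14-41 FREE]
Op 2: b = malloc(8) -> b = 14; heap: [0-13 ALLOC][14-21 ALLOC][22-41 FREE]
Op 3: c = malloc(14) -> c = 22; heap: [0-13 ALLOC][14-21 ALLOC][22-35 ALLOC][36-41 FREE]
Op 4: free(b) -> (freed b); heap: [0-13 ALLOC][14-21 FREE][22-35 ALLOC][36-41 FREE]
Op 5: c = realloc(c, 9) -> c = 22; heap: [0-13 ALLOC][14-21 FREE][22-30 ALLOC][31-41 FREE]
Op 6: d = malloc(10) -> d = 31; heap: [0-13 ALLOC][14-21 FREE][22-30 ALLOC][31-40 ALLOC][41-41 FREE]
Free blocks: [8 1] total_free=9 largest=8 -> 100*(9-8)/9 = 100/9 ≈ 11.111 -> rounds to 11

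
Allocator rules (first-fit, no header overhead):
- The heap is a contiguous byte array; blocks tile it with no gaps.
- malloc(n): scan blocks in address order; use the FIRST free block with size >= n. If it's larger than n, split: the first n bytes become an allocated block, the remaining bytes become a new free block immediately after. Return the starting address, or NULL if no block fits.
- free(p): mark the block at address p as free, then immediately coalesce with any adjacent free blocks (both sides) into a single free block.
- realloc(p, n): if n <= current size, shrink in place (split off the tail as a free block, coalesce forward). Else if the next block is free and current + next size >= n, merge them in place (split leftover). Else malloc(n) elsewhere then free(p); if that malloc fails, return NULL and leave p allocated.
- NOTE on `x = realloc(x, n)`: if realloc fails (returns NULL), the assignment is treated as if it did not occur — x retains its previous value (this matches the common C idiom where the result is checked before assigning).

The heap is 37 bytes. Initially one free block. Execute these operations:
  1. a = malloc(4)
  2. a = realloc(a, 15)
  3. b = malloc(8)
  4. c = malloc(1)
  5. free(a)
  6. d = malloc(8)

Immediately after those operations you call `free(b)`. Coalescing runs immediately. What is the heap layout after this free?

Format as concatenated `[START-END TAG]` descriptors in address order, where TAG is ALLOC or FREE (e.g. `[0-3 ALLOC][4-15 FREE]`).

Op 1: a = malloc(4) -> a = 0; heap: [0-3 ALLOC][4-36 FREE]
Op 2: a = realloc(a, 15) -> a = 0; heap: [0-14 ALLOC][15-36 FREE]
Op 3: b = malloc(8) -> b = 15; heap: [0-14 ALLOC][15-22 ALLOC][23-36 FREE]
Op 4: c = malloc(1) -> c = 23; heap: [0-14 ALLOC][15-22 ALLOC][23-23 ALLOC][24-36 FREE]
Op 5: free(a) -> (freed a); heap: [0-14 FREE][15-22 ALLOC][23-23 ALLOC][24-36 FREE]
Op 6: d = malloc(8) -> d = 0; heap: [0-7 ALLOC][8-14 FREE][15-22 ALLOC][23-23 ALLOC][24-36 FREE]
free(b): b = 15 -> block [15-22 ALLOC]; mark free, coalesce with adjacent free neighbors -> [0-7 ALLOC][8-22 FREE][23-23 ALLOC][24-36 FREE]

Answer: [0-7 ALLOC][8-22 FREE][23-23 ALLOC][24-36 FREE]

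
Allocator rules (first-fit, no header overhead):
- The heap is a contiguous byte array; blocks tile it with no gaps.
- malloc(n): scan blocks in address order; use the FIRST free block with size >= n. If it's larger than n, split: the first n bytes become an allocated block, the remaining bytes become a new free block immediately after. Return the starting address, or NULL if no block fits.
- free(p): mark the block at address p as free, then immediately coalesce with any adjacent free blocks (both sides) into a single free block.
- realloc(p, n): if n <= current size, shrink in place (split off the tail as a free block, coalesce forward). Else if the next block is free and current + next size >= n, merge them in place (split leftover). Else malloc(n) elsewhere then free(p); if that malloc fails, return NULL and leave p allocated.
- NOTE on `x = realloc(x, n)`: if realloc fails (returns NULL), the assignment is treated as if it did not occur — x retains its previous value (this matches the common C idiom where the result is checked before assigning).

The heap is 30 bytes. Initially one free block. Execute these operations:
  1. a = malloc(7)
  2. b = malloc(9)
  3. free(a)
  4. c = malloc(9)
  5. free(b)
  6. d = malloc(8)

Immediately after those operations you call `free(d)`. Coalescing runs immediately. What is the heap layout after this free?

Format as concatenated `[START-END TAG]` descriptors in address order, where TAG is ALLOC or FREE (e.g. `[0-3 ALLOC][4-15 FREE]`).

Op 1: a = malloc(7) -> a = 0; heap: [0-6 ALLOC][7-29 FREE]
Op 2: b = malloc(9) -> b = 7; heap: [0-6 ALLOC][7-15 ALLOC][16-29 FREE]
Op 3: free(a) -> (freed a); heap: [0-6 FREE][7-15 ALLOC][16-29 FREE]
Op 4: c = malloc(9) -> c = 16; heap: [0-6 FREE][7-15 ALLOC][16-24 ALLOC][25-29 FREE]
Op 5: free(b) -> (freed b); heap: [0-15 FREE][16-24 ALLOC][25-29 FREE]
Op 6: d = malloc(8) -> d = 0; heap: [0-7 ALLOC][8-15 FREE][16-24 ALLOC][25-29 FREE]
free(d): d = 0 -> block [0-7 ALLOC]; mark free, coalesce with adjacent free neighbors -> [0-15 FREE][16-24 ALLOC][25-29 FREE]

Answer: [0-15 FREE][16-24 ALLOC][25-29 FREE]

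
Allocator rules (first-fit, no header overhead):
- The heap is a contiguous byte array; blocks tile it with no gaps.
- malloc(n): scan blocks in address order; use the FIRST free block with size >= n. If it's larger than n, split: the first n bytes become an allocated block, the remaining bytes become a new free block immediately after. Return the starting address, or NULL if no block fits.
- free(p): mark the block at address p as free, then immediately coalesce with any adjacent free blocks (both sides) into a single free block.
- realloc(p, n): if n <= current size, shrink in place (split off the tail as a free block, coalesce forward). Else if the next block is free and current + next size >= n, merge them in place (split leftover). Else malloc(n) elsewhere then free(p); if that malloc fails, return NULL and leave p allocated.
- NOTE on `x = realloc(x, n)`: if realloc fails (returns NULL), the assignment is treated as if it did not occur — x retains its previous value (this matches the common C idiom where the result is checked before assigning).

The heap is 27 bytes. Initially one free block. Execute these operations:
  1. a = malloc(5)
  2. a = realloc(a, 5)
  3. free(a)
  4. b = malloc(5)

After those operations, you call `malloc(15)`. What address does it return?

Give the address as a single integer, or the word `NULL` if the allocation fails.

Answer: 5

Derivation:
Op 1: a = malloc(5) -> a = 0; heap: [0-4 ALLOC][5-26 FREE]
Op 2: a = realloc(a, 5) -> a = 0; heap: [0-4 ALLOC][5-26 FREE]
Op 3: free(a) -> (freed a); heap: [0-26 FREE]
Op 4: b = malloc(5) -> b = 0; heap: [0-4 ALLOC][5-26 FREE]
malloc(15): first-fit scan over [0-4 ALLOC][5-26 FREE] -> 5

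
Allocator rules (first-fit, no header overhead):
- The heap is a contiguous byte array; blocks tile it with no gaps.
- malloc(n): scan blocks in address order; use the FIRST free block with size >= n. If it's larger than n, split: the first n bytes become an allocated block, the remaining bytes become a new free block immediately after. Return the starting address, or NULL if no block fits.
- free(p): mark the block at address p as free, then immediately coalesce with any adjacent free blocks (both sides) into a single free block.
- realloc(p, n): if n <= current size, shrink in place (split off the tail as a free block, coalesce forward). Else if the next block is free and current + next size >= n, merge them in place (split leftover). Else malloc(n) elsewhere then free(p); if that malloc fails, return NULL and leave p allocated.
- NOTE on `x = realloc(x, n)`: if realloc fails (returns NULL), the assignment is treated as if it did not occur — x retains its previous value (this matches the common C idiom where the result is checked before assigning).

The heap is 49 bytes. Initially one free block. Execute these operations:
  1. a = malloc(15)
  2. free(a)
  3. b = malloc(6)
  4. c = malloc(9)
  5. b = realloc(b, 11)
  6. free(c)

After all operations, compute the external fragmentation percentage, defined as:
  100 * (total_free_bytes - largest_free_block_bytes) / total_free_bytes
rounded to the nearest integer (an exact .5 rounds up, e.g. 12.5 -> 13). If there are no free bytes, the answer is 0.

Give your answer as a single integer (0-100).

Op 1: a = malloc(15) -> a = 0; heap: [0-14 ALLOC][15-48 FREE]
Op 2: free(a) -> (freed a); heap: [0-48 FREE]
Op 3: b = malloc(6) -> b = 0; heap: [0-5 ALLOC][6-48 FREE]
Op 4: c = malloc(9) -> c = 6; heap: [0-5 ALLOC][6-14 ALLOC][15-48 FREE]
Op 5: b = realloc(b, 11) -> b = 15; heap: [0-5 FREE][6-14 ALLOC][15-25 ALLOC][26-48 FREE]
Op 6: free(c) -> (freed c); heap: [0-14 FREE][15-25 ALLOC][26-48 FREE]
Free blocks: [15 23] total_free=38 largest=23 -> 100*(38-23)/38 = 1500/38 ≈ 39.474 -> rounds to 39

Answer: 39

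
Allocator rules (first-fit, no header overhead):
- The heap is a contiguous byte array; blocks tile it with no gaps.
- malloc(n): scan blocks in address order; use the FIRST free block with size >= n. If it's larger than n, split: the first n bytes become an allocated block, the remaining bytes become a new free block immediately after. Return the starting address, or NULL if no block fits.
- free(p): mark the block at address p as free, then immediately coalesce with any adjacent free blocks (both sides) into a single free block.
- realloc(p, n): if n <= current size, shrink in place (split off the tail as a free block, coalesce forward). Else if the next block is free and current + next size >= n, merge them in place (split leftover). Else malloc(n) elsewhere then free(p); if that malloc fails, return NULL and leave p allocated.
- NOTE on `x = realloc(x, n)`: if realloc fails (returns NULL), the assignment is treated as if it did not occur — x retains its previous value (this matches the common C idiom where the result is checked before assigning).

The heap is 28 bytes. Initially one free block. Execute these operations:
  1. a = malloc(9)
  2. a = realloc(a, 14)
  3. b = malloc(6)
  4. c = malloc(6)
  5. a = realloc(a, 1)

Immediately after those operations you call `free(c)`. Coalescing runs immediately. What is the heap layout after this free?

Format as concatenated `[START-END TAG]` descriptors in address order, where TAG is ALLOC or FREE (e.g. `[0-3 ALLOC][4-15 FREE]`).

Answer: [0-0 ALLOC][1-13 FREE][14-19 ALLOC][20-27 FREE]

Derivation:
Op 1: a = malloc(9) -> a = 0; heap: [0-8 ALLOC][9-27 FREE]
Op 2: a = realloc(a, 14) -> a = 0; heap: [0-13 ALLOC][14-27 FREE]
Op 3: b = malloc(6) -> b = 14; heap: [0-13 ALLOC][14-19 ALLOC][20-27 FREE]
Op 4: c = malloc(6) -> c = 20; heap: [0-13 ALLOC][14-19 ALLOC][20-25 ALLOC][26-27 FREE]
Op 5: a = realloc(a, 1) -> a = 0; heap: [0-0 ALLOC][1-13 FREE][14-19 ALLOC][20-25 ALLOC][26-27 FREE]
free(c): c = 20 -> block [20-25 ALLOC]; mark free, coalesce with adjacent free neighbors -> [0-0 ALLOC][1-13 FREE][14-19 ALLOC][20-27 FREE]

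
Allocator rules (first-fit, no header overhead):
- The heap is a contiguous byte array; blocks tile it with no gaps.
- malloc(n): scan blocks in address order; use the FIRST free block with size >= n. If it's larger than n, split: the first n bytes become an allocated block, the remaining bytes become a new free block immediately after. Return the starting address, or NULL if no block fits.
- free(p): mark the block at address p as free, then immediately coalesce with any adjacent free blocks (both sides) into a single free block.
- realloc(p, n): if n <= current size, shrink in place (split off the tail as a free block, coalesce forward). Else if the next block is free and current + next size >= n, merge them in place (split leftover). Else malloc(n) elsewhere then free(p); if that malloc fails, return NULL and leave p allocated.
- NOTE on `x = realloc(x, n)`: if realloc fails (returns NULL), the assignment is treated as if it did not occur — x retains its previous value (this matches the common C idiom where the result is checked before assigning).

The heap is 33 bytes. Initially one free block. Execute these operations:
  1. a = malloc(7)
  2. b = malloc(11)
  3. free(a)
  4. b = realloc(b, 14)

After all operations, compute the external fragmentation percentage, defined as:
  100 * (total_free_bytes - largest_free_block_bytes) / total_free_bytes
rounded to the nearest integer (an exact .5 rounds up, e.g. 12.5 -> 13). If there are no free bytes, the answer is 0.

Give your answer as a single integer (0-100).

Op 1: a = malloc(7) -> a = 0; heap: [0-6 ALLOC][7-32 FREE]
Op 2: b = malloc(11) -> b = 7; heap: [0-6 ALLOC][7-17 ALLOC][18-32 FREE]
Op 3: free(a) -> (freed a); heap: [0-6 FREE][7-17 ALLOC][18-32 FREE]
Op 4: b = realloc(b, 14) -> b = 7; heap: [0-6 FREE][7-20 ALLOC][21-32 FREE]
Free blocks: [7 12] total_free=19 largest=12 -> 100*(19-12)/19 = 700/19 ≈ 36.842 -> rounds to 37

Answer: 37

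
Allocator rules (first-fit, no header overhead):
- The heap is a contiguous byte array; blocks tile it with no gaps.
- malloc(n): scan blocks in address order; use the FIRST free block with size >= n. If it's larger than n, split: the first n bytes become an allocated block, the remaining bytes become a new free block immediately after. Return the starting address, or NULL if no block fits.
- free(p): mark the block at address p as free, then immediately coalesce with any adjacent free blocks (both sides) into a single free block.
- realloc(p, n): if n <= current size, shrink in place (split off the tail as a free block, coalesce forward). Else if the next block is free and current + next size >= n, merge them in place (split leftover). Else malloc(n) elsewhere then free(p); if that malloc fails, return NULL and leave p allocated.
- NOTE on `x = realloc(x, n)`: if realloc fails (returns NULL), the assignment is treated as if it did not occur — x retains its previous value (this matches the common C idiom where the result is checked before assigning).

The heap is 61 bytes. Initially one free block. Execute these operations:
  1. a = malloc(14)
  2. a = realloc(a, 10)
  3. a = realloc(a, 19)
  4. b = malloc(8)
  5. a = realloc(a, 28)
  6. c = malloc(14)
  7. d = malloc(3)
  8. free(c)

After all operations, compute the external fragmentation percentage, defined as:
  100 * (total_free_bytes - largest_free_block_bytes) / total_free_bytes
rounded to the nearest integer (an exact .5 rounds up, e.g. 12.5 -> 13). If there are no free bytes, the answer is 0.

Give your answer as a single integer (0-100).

Answer: 36

Derivation:
Op 1: a = malloc(14) -> a = 0; heap: [0-13 ALLOC][14-60 FREE]
Op 2: a = realloc(a, 10) -> a = 0; heap: [0-9 ALLOC][10-60 FREE]
Op 3: a = realloc(a, 19) -> a = 0; heap: [0-18 ALLOC][19-60 FREE]
Op 4: b = malloc(8) -> b = 19; heap: [0-18 ALLOC][19-26 ALLOC][27-60 FREE]
Op 5: a = realloc(a, 28) -> a = 27; heap: [0-18 FREE][19-26 ALLOC][27-54 ALLOC][55-60 FREE]
Op 6: c = malloc(14) -> c = 0; heap: [0-13 ALLOC][14-18 FREE][19-26 ALLOC][27-54 ALLOC][55-60 FREE]
Op 7: d = malloc(3) -> d = 14; heap: [0-13 ALLOC][14-16 ALLOC][17-18 FREE][19-26 ALLOC][27-54 ALLOC][55-60 FREE]
Op 8: free(c) -> (freed c); heap: [0-13 FREE][14-16 ALLOC][17-18 FREE][19-26 ALLOC][27-54 ALLOC][55-60 FREE]
Free blocks: [14 2 6] total_free=22 largest=14 -> 100*(22-14)/22 = 800/22 ≈ 36.364 -> rounds to 36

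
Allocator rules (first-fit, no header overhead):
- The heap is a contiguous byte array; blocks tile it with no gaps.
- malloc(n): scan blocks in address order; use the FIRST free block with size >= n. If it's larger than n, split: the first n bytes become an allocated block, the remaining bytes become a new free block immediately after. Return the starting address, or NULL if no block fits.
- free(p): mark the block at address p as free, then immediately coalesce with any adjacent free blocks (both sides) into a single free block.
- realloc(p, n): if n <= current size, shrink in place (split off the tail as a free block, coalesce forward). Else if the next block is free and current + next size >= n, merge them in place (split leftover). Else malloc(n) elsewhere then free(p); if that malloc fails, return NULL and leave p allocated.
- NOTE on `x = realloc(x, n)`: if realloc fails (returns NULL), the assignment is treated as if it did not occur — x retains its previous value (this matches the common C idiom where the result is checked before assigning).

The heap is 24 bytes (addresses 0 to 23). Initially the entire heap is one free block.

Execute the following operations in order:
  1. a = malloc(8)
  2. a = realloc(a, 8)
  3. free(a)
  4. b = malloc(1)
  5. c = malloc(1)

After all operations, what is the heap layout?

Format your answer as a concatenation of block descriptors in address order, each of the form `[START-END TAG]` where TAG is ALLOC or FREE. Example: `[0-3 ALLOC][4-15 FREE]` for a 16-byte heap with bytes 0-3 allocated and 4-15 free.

Op 1: a = malloc(8) -> a = 0; heap: [0-7 ALLOC][8-23 FREE]
Op 2: a = realloc(a, 8) -> a = 0; heap: [0-7 ALLOC][8-23 FREE]
Op 3: free(a) -> (freed a); heap: [0-23 FREE]
Op 4: b = malloc(1) -> b = 0; heap: [0-0 ALLOC][1-23 FREE]
Op 5: c = malloc(1) -> c = 1; heap: [0-0 ALLOC][1-1 ALLOC][2-23 FREE]

Answer: [0-0 ALLOC][1-1 ALLOC][2-23 FREE]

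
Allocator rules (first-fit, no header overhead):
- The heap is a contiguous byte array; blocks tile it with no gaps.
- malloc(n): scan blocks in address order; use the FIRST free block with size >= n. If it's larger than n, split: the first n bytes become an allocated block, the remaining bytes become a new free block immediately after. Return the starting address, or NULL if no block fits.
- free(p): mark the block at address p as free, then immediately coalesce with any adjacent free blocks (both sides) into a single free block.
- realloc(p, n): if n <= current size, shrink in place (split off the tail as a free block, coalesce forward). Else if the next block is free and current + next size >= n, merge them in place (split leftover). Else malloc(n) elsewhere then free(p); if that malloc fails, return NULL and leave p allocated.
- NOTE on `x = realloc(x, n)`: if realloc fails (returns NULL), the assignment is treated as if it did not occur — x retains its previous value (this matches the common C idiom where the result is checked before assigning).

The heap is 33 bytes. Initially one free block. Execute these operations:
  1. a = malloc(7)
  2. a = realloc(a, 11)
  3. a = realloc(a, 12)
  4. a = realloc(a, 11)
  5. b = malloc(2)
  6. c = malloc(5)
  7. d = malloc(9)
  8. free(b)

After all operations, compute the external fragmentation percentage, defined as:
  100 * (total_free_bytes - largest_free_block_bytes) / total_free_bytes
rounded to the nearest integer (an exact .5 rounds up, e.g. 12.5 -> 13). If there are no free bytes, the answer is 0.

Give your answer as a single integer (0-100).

Op 1: a = malloc(7) -> a = 0; heap: [0-6 ALLOC][7-32 FREE]
Op 2: a = realloc(a, 11) -> a = 0; heap: [0-10 ALLOC][11-32 FREE]
Op 3: a = realloc(a, 12) -> a = 0; heap: [0-11 ALLOC][12-32 FREE]
Op 4: a = realloc(a, 11) -> a = 0; heap: [0-10 ALLOC][11-32 FREE]
Op 5: b = malloc(2) -> b = 11; heap: [0-10 ALLOC][11-12 ALLOC][13-32 FREE]
Op 6: c = malloc(5) -> c = 13; heap: [0-10 ALLOC][11-12 ALLOC][13-17 ALLOC][18-32 FREE]
Op 7: d = malloc(9) -> d = 18; heap: [0-10 ALLOC][11-12 ALLOC][13-17 ALLOC][18-26 ALLOC][27-32 FREE]
Op 8: free(b) -> (freed b); heap: [0-10 ALLOC][11-12 FREE][13-17 ALLOC][18-26 ALLOC][27-32 FREE]
Free blocks: [2 6] total_free=8 largest=6 -> 100*(8-6)/8 = 200/8 = 25

Answer: 25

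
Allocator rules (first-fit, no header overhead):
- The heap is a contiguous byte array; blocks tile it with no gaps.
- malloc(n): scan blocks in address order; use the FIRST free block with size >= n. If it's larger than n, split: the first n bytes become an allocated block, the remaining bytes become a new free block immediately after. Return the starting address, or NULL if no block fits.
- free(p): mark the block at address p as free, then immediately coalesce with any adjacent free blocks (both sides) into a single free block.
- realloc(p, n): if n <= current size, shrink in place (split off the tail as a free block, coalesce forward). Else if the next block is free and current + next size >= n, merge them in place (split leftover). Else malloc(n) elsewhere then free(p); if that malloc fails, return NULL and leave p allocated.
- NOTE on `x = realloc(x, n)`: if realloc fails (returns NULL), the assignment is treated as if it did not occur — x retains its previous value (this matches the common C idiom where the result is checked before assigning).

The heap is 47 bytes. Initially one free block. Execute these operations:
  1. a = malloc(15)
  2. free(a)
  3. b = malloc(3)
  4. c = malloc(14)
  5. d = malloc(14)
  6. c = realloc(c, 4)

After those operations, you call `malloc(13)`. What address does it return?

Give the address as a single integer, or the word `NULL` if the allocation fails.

Answer: 31

Derivation:
Op 1: a = malloc(15) -> a = 0; heap: [0-14 ALLOC][15-46 FREE]
Op 2: free(a) -> (freed a); heap: [0-46 FREE]
Op 3: b = malloc(3) -> b = 0; heap: [0-2 ALLOC][3-46 FREE]
Op 4: c = malloc(14) -> c = 3; heap: [0-2 ALLOC][3-16 ALLOC][17-46 FREE]
Op 5: d = malloc(14) -> d = 17; heap: [0-2 ALLOC][3-16 ALLOC][17-30 ALLOC][31-46 FREE]
Op 6: c = realloc(c, 4) -> c = 3; heap: [0-2 ALLOC][3-6 ALLOC][7-16 FREE][17-30 ALLOC][31-46 FREE]
malloc(13): first-fit scan over [0-2 ALLOC][3-6 ALLOC][7-16 FREE][17-30 ALLOC][31-46 FREE] -> 31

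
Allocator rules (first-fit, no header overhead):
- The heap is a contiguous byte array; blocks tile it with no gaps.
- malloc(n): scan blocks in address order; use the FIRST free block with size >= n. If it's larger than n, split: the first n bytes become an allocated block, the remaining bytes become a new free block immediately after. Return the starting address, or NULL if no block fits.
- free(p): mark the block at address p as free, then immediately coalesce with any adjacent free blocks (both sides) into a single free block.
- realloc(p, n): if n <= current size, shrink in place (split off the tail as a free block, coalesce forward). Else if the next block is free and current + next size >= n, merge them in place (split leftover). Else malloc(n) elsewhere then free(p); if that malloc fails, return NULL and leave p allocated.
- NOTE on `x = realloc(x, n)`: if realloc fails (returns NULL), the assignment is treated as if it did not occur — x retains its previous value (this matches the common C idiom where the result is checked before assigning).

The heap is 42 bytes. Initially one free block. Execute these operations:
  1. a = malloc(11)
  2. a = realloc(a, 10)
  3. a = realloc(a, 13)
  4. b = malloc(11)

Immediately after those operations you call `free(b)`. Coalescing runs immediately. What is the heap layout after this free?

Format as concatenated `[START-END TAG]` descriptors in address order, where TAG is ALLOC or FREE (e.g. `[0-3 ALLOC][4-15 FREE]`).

Answer: [0-12 ALLOC][13-41 FREE]

Derivation:
Op 1: a = malloc(11) -> a = 0; heap: [0-10 ALLOC][11-41 FREE]
Op 2: a = realloc(a, 10) -> a = 0; heap: [0-9 ALLOC][10-41 FREE]
Op 3: a = realloc(a, 13) -> a = 0; heap: [0-12 ALLOC][13-41 FREE]
Op 4: b = malloc(11) -> b = 13; heap: [0-12 ALLOC][13-23 ALLOC][24-41 FREE]
free(b): b = 13 -> block [13-23 ALLOC]; mark free, coalesce with adjacent free neighbors -> [0-12 ALLOC][13-41 FREE]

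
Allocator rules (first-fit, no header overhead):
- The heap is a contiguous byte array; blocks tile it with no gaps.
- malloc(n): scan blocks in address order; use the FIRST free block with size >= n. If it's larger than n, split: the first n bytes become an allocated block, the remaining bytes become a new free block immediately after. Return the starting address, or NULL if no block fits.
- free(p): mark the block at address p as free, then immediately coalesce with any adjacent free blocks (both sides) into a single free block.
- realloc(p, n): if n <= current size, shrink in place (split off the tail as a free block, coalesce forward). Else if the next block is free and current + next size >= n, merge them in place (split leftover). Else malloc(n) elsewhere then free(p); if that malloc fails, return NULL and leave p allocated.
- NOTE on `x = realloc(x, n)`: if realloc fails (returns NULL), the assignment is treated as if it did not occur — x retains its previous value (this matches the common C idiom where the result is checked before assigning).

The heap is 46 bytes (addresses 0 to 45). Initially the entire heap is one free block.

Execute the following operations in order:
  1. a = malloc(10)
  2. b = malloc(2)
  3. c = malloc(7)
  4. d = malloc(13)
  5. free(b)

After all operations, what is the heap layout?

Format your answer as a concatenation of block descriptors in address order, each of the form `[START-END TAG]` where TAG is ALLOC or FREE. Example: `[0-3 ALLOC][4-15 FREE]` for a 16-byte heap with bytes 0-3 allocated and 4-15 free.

Op 1: a = malloc(10) -> a = 0; heap: [0-9 ALLOC][10-45 FREE]
Op 2: b = malloc(2) -> b = 10; heap: [0-9 ALLOC][10-11 ALLOC][12-45 FREE]
Op 3: c = malloc(7) -> c = 12; heap: [0-9 ALLOC][10-11 ALLOC][12-18 ALLOC][19-45 FREE]
Op 4: d = malloc(13) -> d = 19; heap: [0-9 ALLOC][10-11 ALLOC][12-18 ALLOC][19-31 ALLOC][32-45 FREE]
Op 5: free(b) -> (freed b); heap: [0-9 ALLOC][10-11 FREE][12-18 ALLOC][19-31 ALLOC][32-45 FREE]

Answer: [0-9 ALLOC][10-11 FREE][12-18 ALLOC][19-31 ALLOC][32-45 FREE]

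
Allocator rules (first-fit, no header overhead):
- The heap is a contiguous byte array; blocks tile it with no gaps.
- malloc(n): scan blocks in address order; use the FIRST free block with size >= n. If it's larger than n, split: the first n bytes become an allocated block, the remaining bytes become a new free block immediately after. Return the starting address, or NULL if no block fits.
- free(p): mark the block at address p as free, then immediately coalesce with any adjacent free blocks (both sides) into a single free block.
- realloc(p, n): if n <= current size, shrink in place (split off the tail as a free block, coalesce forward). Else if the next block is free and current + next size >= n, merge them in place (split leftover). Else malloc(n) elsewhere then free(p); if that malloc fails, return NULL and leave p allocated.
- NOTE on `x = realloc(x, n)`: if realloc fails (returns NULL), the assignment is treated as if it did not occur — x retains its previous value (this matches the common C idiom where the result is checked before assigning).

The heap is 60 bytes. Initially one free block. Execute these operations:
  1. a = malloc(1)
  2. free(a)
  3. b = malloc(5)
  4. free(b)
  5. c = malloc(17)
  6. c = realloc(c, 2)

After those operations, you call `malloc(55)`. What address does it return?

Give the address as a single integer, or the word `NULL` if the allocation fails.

Answer: 2

Derivation:
Op 1: a = malloc(1) -> a = 0; heap: [0-0 ALLOC][1-59 FREE]
Op 2: free(a) -> (freed a); heap: [0-59 FREE]
Op 3: b = malloc(5) -> b = 0; heap: [0-4 ALLOC][5-59 FREE]
Op 4: free(b) -> (freed b); heap: [0-59 FREE]
Op 5: c = malloc(17) -> c = 0; heap: [0-16 ALLOC][17-59 FREE]
Op 6: c = realloc(c, 2) -> c = 0; heap: [0-1 ALLOC][2-59 FREE]
malloc(55): first-fit scan over [0-1 ALLOC][2-59 FREE] -> 2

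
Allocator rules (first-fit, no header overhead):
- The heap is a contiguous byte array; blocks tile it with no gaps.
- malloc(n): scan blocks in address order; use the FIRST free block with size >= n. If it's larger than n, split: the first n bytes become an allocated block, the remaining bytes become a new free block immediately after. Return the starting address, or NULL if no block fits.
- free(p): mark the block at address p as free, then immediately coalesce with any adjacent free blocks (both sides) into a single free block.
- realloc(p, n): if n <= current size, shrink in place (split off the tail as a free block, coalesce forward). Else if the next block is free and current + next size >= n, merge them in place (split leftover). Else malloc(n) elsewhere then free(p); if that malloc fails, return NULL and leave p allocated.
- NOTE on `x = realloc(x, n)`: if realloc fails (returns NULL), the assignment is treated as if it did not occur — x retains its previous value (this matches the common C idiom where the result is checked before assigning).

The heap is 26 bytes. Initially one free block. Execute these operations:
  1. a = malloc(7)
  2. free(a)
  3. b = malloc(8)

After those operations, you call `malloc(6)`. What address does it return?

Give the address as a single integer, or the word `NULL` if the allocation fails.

Answer: 8

Derivation:
Op 1: a = malloc(7) -> a = 0; heap: [0-6 ALLOC][7-25 FREE]
Op 2: free(a) -> (freed a); heap: [0-25 FREE]
Op 3: b = malloc(8) -> b = 0; heap: [0-7 ALLOC][8-25 FREE]
malloc(6): first-fit scan over [0-7 ALLOC][8-25 FREE] -> 8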